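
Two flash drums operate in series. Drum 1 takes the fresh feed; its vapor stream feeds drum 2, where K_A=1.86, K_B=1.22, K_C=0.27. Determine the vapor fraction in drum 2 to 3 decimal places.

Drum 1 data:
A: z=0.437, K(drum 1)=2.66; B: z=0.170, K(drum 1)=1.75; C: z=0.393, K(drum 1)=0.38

V/F (drum 2) = 0.615

Drum 1:
Let ψ₁ = V/F and solve Σ zᵢ(Kᵢ−1)/(1+ψ₁(Kᵢ−1)) = 0.
g(0) = ΣzᵢKᵢ − 1 = 0.609 and g(1) = 1 − Σzᵢ/Kᵢ = -0.296, so a root lies in (0, 1).
Iterate (Newton) starting at ψ₁ = 0.48:
  ψ₁ = 0.480: g = 0.1506, g' = -0.731 → ψ₁ = 0.686
  ψ₁ = 0.686: g = -0.0006, g' = -0.762 → ψ₁ = 0.685
Converged at ψ₁ = 0.685.
Drum-1 compositions:
  A: x = 0.204, y = 0.544
  B: x = 0.112, y = 0.197
  C: x = 0.683, y = 0.260
Drum-2 feed = drum-1 vapor: z₂ = (0.5438, 0.1965, 0.2596).
Drum 2:
Newton–Raphson from ψ₂ = 0.5:
  ψ₂ = 0.500: g = 0.0675, g' = -0.548 → ψ₂ = 0.623
  ψ₂ = 0.623: g = -0.0053, g' = -0.644 → ψ₂ = 0.615
Converged at ψ₂ = 0.615.
  A: x = 0.356, y = 0.662
  B: x = 0.173, y = 0.211
  C: x = 0.471, y = 0.127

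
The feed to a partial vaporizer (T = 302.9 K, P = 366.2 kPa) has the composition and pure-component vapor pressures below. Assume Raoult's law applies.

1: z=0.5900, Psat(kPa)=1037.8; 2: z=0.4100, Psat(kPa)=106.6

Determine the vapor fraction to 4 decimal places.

Raoult's law: Kᵢ = Pᵢˢᵃᵗ/P = Pᵢˢᵃᵗ/366.2.
  K_1 = 1037.8/366.2 = 2.833971, K_2 = 106.6/366.2 = 0.291098
Rachford–Rice: g(ψ) = Σ zᵢ(Kᵢ−1)/(1+ψ(Kᵢ−1)) = 0.
Check two-phase: ΣzᵢKᵢ = 1.7914 > 1 and Σzᵢ/Kᵢ = 1.6167 > 1, so g(0) = 0.7914 > 0 and g(1) = -0.6167 < 0.
Binary case is linear: z₁(K₁−1)(1+ψ(K₂−1)) + z₂(K₂−1)(1+ψ(K₁−1)) = 0
⇒ ψ = [z₁(K₁−1)+z₂(K₂−1)] / [−(K₁−1)(K₂−1)] = 0.79139/1.30011 = 0.6087

ψ = 0.6087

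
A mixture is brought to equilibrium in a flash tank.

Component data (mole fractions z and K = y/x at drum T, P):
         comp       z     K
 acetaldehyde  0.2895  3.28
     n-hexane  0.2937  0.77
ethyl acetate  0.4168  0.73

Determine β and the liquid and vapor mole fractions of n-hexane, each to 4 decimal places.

Material balance + equilibrium reduce to Σ zᵢ(Kᵢ−1)/(1+β(Kᵢ−1)) = 0.
Check two-phase: ΣzᵢKᵢ = 1.4800 > 1 and Σzᵢ/Kᵢ = 1.0406 > 1, so g(0) = 0.4800 > 0 and g(1) = -0.0406 < 0.
Newton–Raphson from β = 0.5:
  β = 0.5000: g = 0.10201, g' = -0.3891 → β = 0.7622
  β = 0.7622: g = 0.01748, g' = -0.2718 → β = 0.8265
  β = 0.8265: g = 0.00056, g' = -0.2549 → β = 0.8287
Converged at β = 0.8287.
Compositions from xᵢ = zᵢ/(1+β(Kᵢ−1)), yᵢ = Kᵢxᵢ:
  acetaldehyde: x = 0.1002, y = 0.3286
  n-hexane: x = 0.3629, y = 0.2794
  ethyl acetate: x = 0.5369, y = 0.3920

β = 0.8287, x_n-hexane = 0.3629, y_n-hexane = 0.2794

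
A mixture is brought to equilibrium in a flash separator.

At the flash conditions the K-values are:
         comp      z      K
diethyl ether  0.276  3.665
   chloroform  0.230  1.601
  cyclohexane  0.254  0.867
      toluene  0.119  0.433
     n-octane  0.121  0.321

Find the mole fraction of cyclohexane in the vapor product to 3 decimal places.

Newton iteration, β⁰ = 0.68:
  β = 0.680: g = 0.0601, g' = -0.589 → β = 0.782
  β = 0.782: g = -0.0016, g' = -0.627 → β = 0.780
Converged at β = 0.780.
Compositions from xᵢ = zᵢ/(1+β(Kᵢ−1)), yᵢ = Kᵢxᵢ:
  diethyl ether: x = 0.090, y = 0.329
  chloroform: x = 0.157, y = 0.251
  cyclohexane: x = 0.283, y = 0.246
  toluene: x = 0.213, y = 0.092
  n-octane: x = 0.257, y = 0.083

y_cyclohexane = 0.246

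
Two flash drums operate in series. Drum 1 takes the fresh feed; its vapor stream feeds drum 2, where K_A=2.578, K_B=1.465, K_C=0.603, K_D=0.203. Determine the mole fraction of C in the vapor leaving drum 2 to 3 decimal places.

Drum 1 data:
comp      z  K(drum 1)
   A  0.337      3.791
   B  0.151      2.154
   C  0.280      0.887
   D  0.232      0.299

y_C (drum 2) = 0.218

Drum 1:
Rachford–Rice: g(ψ₁) = Σ zᵢ(Kᵢ−1)/(1+ψ₁(Kᵢ−1)) = 0.
g(0) = ΣzᵢKᵢ − 1 = 0.921 and g(1) = 1 − Σzᵢ/Kᵢ = -0.251, so a root lies in (0, 1).
Iterate (Newton) starting at ψ₁ = 0.5:
  ψ₁ = 0.500: g = 0.2192, g' = -0.813 → ψ₁ = 0.770
  ψ₁ = 0.770: g = 0.0031, g' = -0.863 → ψ₁ = 0.773
Converged at ψ₁ = 0.773.
Drum-1 compositions:
  A: x = 0.107, y = 0.404
  B: x = 0.080, y = 0.172
  C: x = 0.307, y = 0.272
  D: x = 0.507, y = 0.152
Drum-2 feed = drum-1 vapor: z₂ = (0.4045, 0.1719, 0.2721, 0.1515).
Drum 2:
Material balance + equilibrium reduce to Σ zᵢ(Kᵢ−1)/(1+ψ₂(Kᵢ−1)) = 0.
g(0) = ΣzᵢKᵢ − 1 = 0.489 and g(1) = 1 − Σzᵢ/Kᵢ = -0.472, so a root lies in (0, 1).
Newton–Raphson from ψ₂ = 0.5:
  ψ₂ = 0.500: g = 0.0861, g' = -0.672 → ψ₂ = 0.628
  ψ₂ = 0.628: g = -0.0033, g' = -0.738 → ψ₂ = 0.624
Converged at ψ₂ = 0.624.
  A: x = 0.204, y = 0.526
  B: x = 0.133, y = 0.195
  C: x = 0.362, y = 0.218
  D: x = 0.301, y = 0.061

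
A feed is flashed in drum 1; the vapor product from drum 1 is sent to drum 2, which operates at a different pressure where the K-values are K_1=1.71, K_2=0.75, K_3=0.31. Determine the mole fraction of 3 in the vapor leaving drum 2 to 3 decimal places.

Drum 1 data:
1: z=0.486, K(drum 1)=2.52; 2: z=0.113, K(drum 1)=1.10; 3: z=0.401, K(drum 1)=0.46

y_3 (drum 2) = 0.130

Drum 1:
Material balance + equilibrium reduce to Σ zᵢ(Kᵢ−1)/(1+ψ₁(Kᵢ−1)) = 0.
Feasibility: ΣzᵢKᵢ = 1.533, Σzᵢ/Kᵢ = 1.167 — both > 1, two phases present.
Iterate (Newton) starting at ψ₁ = 0.37:
  ψ₁ = 0.370: g = 0.2131, g' = -0.644 → ψ₁ = 0.701
  ψ₁ = 0.701: g = 0.0197, g' = -0.567 → ψ₁ = 0.736
Converged at ψ₁ = 0.736.
Drum-1 compositions:
  1: x = 0.229, y = 0.578
  2: x = 0.105, y = 0.116
  3: x = 0.665, y = 0.306
Drum-2 feed = drum-1 vapor: z₂ = (0.5782, 0.1158, 0.3060).
Drum 2:
Newton–Raphson from ψ₂ = 0.32:
  ψ₂ = 0.320: g = 0.0320, g' = -0.442 → ψ₂ = 0.392
  ψ₂ = 0.392: g = -0.0006, g' = -0.461 → ψ₂ = 0.391
Converged at ψ₂ = 0.391.
  1: x = 0.453, y = 0.774
  2: x = 0.128, y = 0.096
  3: x = 0.419, y = 0.130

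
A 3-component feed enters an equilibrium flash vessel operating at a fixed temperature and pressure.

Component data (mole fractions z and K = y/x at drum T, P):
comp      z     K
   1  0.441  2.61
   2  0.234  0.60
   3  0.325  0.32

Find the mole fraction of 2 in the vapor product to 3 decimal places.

Let ψ = V/F and solve Σ zᵢ(Kᵢ−1)/(1+ψ(Kᵢ−1)) = 0.
Feasibility: ΣzᵢKᵢ = 1.395, Σzᵢ/Kᵢ = 1.575 — both > 1, two phases present.
Newton iteration, ψ⁰ = 0.5:
  ψ = 0.500: g = -0.0585, g' = -0.754 → ψ = 0.422
Converged at ψ = 0.422.
Compositions from xᵢ = zᵢ/(1+ψ(Kᵢ−1)), yᵢ = Kᵢxᵢ:
  1: x = 0.263, y = 0.685
  2: x = 0.282, y = 0.169
  3: x = 0.456, y = 0.146

y_2 = 0.169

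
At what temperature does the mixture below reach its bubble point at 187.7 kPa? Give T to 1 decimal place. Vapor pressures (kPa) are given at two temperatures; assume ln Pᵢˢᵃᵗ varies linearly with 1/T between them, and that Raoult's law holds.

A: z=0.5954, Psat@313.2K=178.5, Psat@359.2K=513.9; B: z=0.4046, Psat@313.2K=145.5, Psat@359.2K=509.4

T = 317.8 K

Bubble-point temperature: ΣzᵢPᵢˢᵃᵗ(T) = P. Interpolate ln Pᵢˢᵃᵗ = aᵢ + bᵢ/T.
  T = 313.2 K: ΣzᵢPᵢˢᵃᵗ = 165.15 kPa
  T = 359.2 K: ΣzᵢPᵢˢᵃᵗ = 512.08 kPa
  T = 336.2 K: ΣzᵢPᵢˢᵃᵗ = 301.95 kPa
  T = 324.7 K: ΣzᵢPᵢˢᵃᵗ = 225.63 kPa
  T = 318.9 K: ΣzᵢPᵢˢᵃᵗ = 193.30 kPa
  T = 316.0 K: ΣzᵢPᵢˢᵃᵗ = 178.55 kPa
Interpolating between 316.0 K and 318.9 K gives T ≈ 317.8 K.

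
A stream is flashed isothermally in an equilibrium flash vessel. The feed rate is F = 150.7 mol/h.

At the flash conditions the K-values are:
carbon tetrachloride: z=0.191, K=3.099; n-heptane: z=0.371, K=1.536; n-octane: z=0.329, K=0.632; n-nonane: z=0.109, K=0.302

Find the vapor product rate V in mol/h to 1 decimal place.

V = 103.9 mol/h

Let β = V/F and solve Σ zᵢ(Kᵢ−1)/(1+β(Kᵢ−1)) = 0.
g(0) = ΣzᵢKᵢ − 1 = 0.403 and g(1) = 1 − Σzᵢ/Kᵢ = -0.185, so a root lies in (0, 1).
Newton–Raphson from β = 0.5:
  β = 0.500: g = 0.0872, g' = -0.459 → β = 0.690
Converged at β = 0.690.
Then V = β·F = 0.6897·150.7 = 103.9 mol/h and L = F − V = 46.8 mol/h.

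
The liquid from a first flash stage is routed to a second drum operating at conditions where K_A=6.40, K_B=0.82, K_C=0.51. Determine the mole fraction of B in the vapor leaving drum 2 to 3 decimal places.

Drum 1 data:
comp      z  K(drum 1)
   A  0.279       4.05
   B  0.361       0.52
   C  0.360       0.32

Drum 1:
Material balance + equilibrium reduce to Σ zᵢ(Kᵢ−1)/(1+ψ₁(Kᵢ−1)) = 0.
g(0) = ΣzᵢKᵢ − 1 = 0.433 and g(1) = 1 − Σzᵢ/Kᵢ = -0.888, so a root lies in (0, 1).
Iterate (Newton) starting at ψ₁ = 0.5:
  ψ₁ = 0.500: g = -0.2619, g' = -0.933 → ψ₁ = 0.219
  ψ₁ = 0.219: g = 0.0284, g' = -1.266 → ψ₁ = 0.242
Converged at ψ₁ = 0.242.
Drum-1 compositions:
  A: x = 0.160, y = 0.650
  B: x = 0.409, y = 0.212
  C: x = 0.431, y = 0.138
Drum-2 feed = drum-1 liquid: z₂ = (0.1604, 0.4085, 0.4311).
Drum 2:
Material balance + equilibrium reduce to Σ zᵢ(Kᵢ−1)/(1+ψ₂(Kᵢ−1)) = 0.
Check two-phase: ΣzᵢKᵢ = 1.581 > 1 and Σzᵢ/Kᵢ = 1.368 > 1, so g(0) = 0.581 > 0 and g(1) = -0.368 < 0.
Newton–Raphson from ψ₂ = 0.5:
  ψ₂ = 0.500: g = -0.1265, g' = -0.539 → ψ₂ = 0.265
  ψ₂ = 0.265: g = 0.0359, g' = -0.941 → ψ₂ = 0.304
  ψ₂ = 0.304: g = 0.0022, g' = -0.829 → ψ₂ = 0.306
Converged at ψ₂ = 0.306.
  A: x = 0.060, y = 0.387
  B: x = 0.432, y = 0.355
  C: x = 0.507, y = 0.259

y_B (drum 2) = 0.355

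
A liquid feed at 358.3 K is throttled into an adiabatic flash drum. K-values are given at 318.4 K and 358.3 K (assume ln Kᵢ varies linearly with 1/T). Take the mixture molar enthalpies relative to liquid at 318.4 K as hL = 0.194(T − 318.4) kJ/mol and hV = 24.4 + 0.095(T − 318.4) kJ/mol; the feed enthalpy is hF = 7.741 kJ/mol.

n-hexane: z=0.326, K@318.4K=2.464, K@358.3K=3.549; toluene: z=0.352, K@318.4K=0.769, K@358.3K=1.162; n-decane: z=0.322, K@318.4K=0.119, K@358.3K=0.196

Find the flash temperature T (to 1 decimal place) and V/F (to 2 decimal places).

Adiabatic flash: solve Rachford–Rice at each trial T, then check hF = ψ·hV(T) + (1−ψ)·hL(T).
  T = 318.4 K: K = (2.464, 0.769, 0.119), RR gives ψ = 0.126, H_out = 3.077 kJ/mol
  T = 358.3 K: K = (3.549, 1.162, 0.196), RR gives ψ = 0.485, H_out = 17.661 kJ/mol
  T = 338.4 K: K = (2.990, 0.957, 0.155), RR gives ψ = 0.329, H_out = 11.258 kJ/mol
  T = 328.4 K: K = (2.723, 0.861, 0.136), RR gives ψ = 0.235, H_out = 7.447 kJ/mol
  T = 333.4 K: K = (2.855, 0.909, 0.146), RR gives ψ = 0.284, H_out = 9.413 kJ/mol
  T = 330.9 K: K = (2.789, 0.885, 0.141), RR gives ψ = 0.260, H_out = 8.446 kJ/mol
  T = 329.6 K: K = (2.754, 0.872, 0.139), RR gives ψ = 0.247, H_out = 7.931 kJ/mol
Linear interpolation between T = 328.4 (H_out = 7.447) and T = 329.6 (H_out = 7.931) on hF = 7.741 gives T ≈ 329.1 K, at which ψ = 0.24.

T = 329.1 K, V/F = 0.24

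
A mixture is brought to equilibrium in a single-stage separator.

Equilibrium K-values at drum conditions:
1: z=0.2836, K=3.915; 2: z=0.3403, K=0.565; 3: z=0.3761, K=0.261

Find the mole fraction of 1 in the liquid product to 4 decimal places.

x_1 = 0.1708

Material balance + equilibrium reduce to Σ zᵢ(Kᵢ−1)/(1+ψ(Kᵢ−1)) = 0.
Feasibility: ΣzᵢKᵢ = 1.4007, Σzᵢ/Kᵢ = 2.1157 — both > 1, two phases present.
Iterate (Newton) starting at ψ = 0.5:
  ψ = 0.5000: g = -0.29360, g' = -1.0209 → ψ = 0.2124
  ψ = 0.2124: g = 0.01779, g' = -1.2864 → ψ = 0.2262
  ψ = 0.2262: g = 0.00025, g' = -1.2504 → ψ = 0.2264
Converged at ψ = 0.2264.
Compositions from xᵢ = zᵢ/(1+ψ(Kᵢ−1)), yᵢ = Kᵢxᵢ:
  1: x = 0.1708, y = 0.6688
  2: x = 0.3775, y = 0.2133
  3: x = 0.4517, y = 0.1179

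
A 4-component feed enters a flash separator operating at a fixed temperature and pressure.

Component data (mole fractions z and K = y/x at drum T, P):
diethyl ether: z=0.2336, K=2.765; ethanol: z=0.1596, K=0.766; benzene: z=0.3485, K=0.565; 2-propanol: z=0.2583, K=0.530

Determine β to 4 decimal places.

β = 0.1410

Let β = V/F and solve Σ zᵢ(Kᵢ−1)/(1+β(Kᵢ−1)) = 0.
Check two-phase: ΣzᵢKᵢ = 1.1020 > 1 and Σzᵢ/Kᵢ = 1.3970 > 1, so g(0) = 0.1020 > 0 and g(1) = -0.3970 < 0.
Iterate (Newton) starting at β = 0.5:
  β = 0.5000: g = -0.17570, g' = -0.4218 → β = 0.0834
  β = 0.0834: g = 0.03765, g' = -0.6949 → β = 0.1376
  β = 0.1376: g = 0.00211, g' = -0.6203 → β = 0.1410
Converged at β = 0.1410.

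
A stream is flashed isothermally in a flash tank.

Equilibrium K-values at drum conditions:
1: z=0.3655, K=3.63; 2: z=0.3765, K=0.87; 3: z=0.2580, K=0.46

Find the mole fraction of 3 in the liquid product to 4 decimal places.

x_3 = 0.4628

Newton iteration, β⁰ = 0.41:
  β = 0.4100: g = 0.23189, g' = -0.7165 → β = 0.7336
  β = 0.7336: g = 0.04331, g' = -0.5087 → β = 0.8188
  β = 0.8188: g = 0.00033, g' = -0.5040 → β = 0.8194
Converged at β = 0.8194.
Compositions from xᵢ = zᵢ/(1+β(Kᵢ−1)), yᵢ = Kᵢxᵢ:
  1: x = 0.1158, y = 0.4205
  2: x = 0.4214, y = 0.3666
  3: x = 0.4628, y = 0.2129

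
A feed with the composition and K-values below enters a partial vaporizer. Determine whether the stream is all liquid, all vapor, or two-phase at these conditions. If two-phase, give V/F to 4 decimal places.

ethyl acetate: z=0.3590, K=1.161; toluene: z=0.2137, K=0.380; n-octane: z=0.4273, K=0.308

all liquid

ΣzᵢKᵢ = 0.6296; Σzᵢ/Kᵢ = 2.2589.
Since ΣzᵢKᵢ < 1 the mixture is below its bubble point — single liquid phase.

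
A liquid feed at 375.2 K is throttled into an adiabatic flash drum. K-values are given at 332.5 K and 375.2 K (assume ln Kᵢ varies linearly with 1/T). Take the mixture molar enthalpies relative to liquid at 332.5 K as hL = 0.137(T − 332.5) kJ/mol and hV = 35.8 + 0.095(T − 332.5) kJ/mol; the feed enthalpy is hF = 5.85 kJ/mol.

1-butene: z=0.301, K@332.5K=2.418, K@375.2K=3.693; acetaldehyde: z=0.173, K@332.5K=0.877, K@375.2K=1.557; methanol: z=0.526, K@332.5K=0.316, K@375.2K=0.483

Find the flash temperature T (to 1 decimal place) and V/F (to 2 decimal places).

Adiabatic flash: solve Rachford–Rice at each trial T, then check hF = ψ·hV(T) + (1−ψ)·hL(T).
  T = 332.5 K: K = (2.418, 0.877, 0.316), RR gives ψ = 0.056, H_out = 1.999 kJ/mol
  T = 375.2 K: K = (3.693, 1.557, 0.483), RR gives ψ = 0.581, H_out = 25.617 kJ/mol
  T = 353.9 K: K = (3.028, 1.190, 0.396), RR gives ψ = 0.330, H_out = 14.437 kJ/mol
  T = 343.2 K: K = (2.715, 1.026, 0.355), RR gives ψ = 0.199, H_out = 8.510 kJ/mol
  T = 337.9 K: K = (2.566, 0.951, 0.335), RR gives ψ = 0.131, H_out = 5.384 kJ/mol
  T = 340.5 K: K = (2.639, 0.987, 0.345), RR gives ψ = 0.165, H_out = 6.938 kJ/mol
  T = 339.2 K: K = (2.602, 0.969, 0.340), RR gives ψ = 0.148, H_out = 6.166 kJ/mol
Linear interpolation between T = 337.9 (H_out = 5.384) and T = 339.2 (H_out = 6.166) on hF = 5.85 gives T ≈ 338.7 K, at which ψ = 0.14.

T = 338.7 K, V/F = 0.14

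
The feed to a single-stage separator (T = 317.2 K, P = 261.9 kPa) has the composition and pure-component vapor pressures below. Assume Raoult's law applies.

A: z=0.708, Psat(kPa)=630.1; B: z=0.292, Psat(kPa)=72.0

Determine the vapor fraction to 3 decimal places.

ψ = 0.769

Raoult's law: Kᵢ = Pᵢˢᵃᵗ/P = Pᵢˢᵃᵗ/261.9.
  K_A = 630.1/261.9 = 2.40588, K_B = 72.0/261.9 = 0.27491
Material balance + equilibrium reduce to Σ zᵢ(Kᵢ−1)/(1+ψ(Kᵢ−1)) = 0.
Feasibility: ΣzᵢKᵢ = 1.784, Σzᵢ/Kᵢ = 1.356 — both > 1, two phases present.
Newton–Raphson from ψ = 0.68:
  ψ = 0.680: g = 0.0912, g' = -0.963 → ψ = 0.775
  ψ = 0.775: g = -0.0067, g' = -1.120 → ψ = 0.769
Converged at ψ = 0.769.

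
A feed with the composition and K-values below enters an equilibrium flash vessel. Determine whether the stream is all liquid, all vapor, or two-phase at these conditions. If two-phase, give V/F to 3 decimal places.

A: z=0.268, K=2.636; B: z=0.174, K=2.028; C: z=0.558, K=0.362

ΣzᵢKᵢ = 1.261; Σzᵢ/Kᵢ = 1.729.
Both exceed 1, so a two-phase solution exists.
Let ψ = V/F and solve Σ zᵢ(Kᵢ−1)/(1+ψ(Kᵢ−1)) = 0.
Newton iteration, ψ⁰ = 0.34:
  ψ = 0.340: g = -0.0403, g' = -0.768 → ψ = 0.287
  ψ = 0.287: g = 0.0003, g' = -0.782 → ψ = 0.288
Converged at ψ = 0.288.

two-phase, V/F = 0.288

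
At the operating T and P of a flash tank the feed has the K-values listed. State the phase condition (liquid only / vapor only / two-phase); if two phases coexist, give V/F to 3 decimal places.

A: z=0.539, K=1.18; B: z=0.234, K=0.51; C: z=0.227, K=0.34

ΣzᵢKᵢ = 0.833; Σzᵢ/Kᵢ = 1.583.
Since ΣzᵢKᵢ < 1 the mixture is below its bubble point — single liquid phase.

liquid only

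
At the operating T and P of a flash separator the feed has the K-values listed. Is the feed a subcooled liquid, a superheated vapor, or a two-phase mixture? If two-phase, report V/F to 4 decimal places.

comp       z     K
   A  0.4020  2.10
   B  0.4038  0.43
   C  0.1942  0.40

ΣzᵢKᵢ = 1.0955; Σzᵢ/Kᵢ = 1.6160.
Both exceed 1, so a two-phase solution exists.
Iterate (Newton) starting at ψ = 0.5:
  ψ = 0.5000: g = -0.20308, g' = -0.6018 → ψ = 0.1625
  ψ = 0.1625: g = -0.00765, g' = -0.5952 → ψ = 0.1497
Converged at ψ = 0.1497.

two-phase, V/F = 0.1497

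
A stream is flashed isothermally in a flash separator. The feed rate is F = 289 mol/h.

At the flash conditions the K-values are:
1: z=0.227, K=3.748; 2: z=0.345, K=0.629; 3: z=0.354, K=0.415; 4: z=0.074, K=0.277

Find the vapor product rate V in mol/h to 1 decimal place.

Let β = V/F and solve Σ zᵢ(Kᵢ−1)/(1+β(Kᵢ−1)) = 0.
g(0) = ΣzᵢKᵢ − 1 = 0.235 and g(1) = 1 − Σzᵢ/Kᵢ = -0.729, so a root lies in (0, 1).
Iterate (Newton) starting at β = 0.5:
  β = 0.500: g = -0.2709, g' = -0.713 → β = 0.120
  β = 0.120: g = 0.0540, g' = -1.208 → β = 0.165
  β = 0.165: g = 0.0034, g' = -1.065 → β = 0.168
Converged at β = 0.168.
Then V = β·F = 0.1677·289 = 48.5 mol/h and L = F − V = 240.5 mol/h.

V = 48.5 mol/h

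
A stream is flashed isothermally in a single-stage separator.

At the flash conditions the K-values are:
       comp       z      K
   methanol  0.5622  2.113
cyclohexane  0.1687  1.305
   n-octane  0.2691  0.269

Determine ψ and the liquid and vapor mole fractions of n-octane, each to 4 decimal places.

Let ψ = V/F and solve Σ zᵢ(Kᵢ−1)/(1+ψ(Kᵢ−1)) = 0.
Check two-phase: ΣzᵢKᵢ = 1.4805 > 1 and Σzᵢ/Kᵢ = 1.3957 > 1, so g(0) = 0.4805 > 0 and g(1) = -0.3957 < 0.
Newton iteration, ψ⁰ = 0.66:
  ψ = 0.6600: g = 0.02348, g' = -0.7792 → ψ = 0.6901
  ψ = 0.6901: g = -0.00058, g' = -0.8191 → ψ = 0.6894
Converged at ψ = 0.6894.
Compositions from xᵢ = zᵢ/(1+ψ(Kᵢ−1)), yᵢ = Kᵢxᵢ:
  methanol: x = 0.3181, y = 0.6722
  cyclohexane: x = 0.1394, y = 0.1819
  n-octane: x = 0.5425, y = 0.1459

ψ = 0.6894, x_n-octane = 0.5425, y_n-octane = 0.1459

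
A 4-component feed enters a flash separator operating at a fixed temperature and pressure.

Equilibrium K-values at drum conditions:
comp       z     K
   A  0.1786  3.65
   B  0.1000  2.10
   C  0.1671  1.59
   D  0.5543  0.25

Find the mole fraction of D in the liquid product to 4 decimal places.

Rachford–Rice: g(V/F) = Σ zᵢ(Kᵢ−1)/(1+V/F(Kᵢ−1)) = 0.
g(0) = ΣzᵢKᵢ − 1 = 0.2662 and g(1) = 1 − Σzᵢ/Kᵢ = -1.4188, so a root lies in (0, 1).
Newton iteration, V/F⁰ = 0.49:
  V/F = 0.4900: g = -0.30341, g' = -1.1029 → V/F = 0.2149
  V/F = 0.2149: g = -0.01757, g' = -1.0773 → V/F = 0.1986
  V/F = 0.1986: g = 0.00016, g' = -1.0970 → V/F = 0.1987
Converged at V/F = 0.1987.
Compositions from xᵢ = zᵢ/(1+V/F(Kᵢ−1)), yᵢ = Kᵢxᵢ:
  A: x = 0.1170, y = 0.4270
  B: x = 0.0821, y = 0.1723
  C: x = 0.1496, y = 0.2378
  D: x = 0.6514, y = 0.1628

x_D = 0.6514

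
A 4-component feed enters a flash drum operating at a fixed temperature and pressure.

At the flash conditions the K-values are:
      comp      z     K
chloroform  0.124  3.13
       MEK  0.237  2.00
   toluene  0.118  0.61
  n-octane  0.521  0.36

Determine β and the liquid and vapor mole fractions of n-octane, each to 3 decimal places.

β = 0.135, x_n-octane = 0.570, y_n-octane = 0.205

Material balance + equilibrium reduce to Σ zᵢ(Kᵢ−1)/(1+β(Kᵢ−1)) = 0.
Feasibility: ΣzᵢKᵢ = 1.122, Σzᵢ/Kᵢ = 1.799 — both > 1, two phases present.
Newton–Raphson from β = 0.67:
  β = 0.670: g = -0.3953, g' = -0.867 → β = 0.214
  β = 0.214: g = -0.0601, g' = -0.734 → β = 0.132
  β = 0.132: g = 0.0025, g' = -0.802 → β = 0.135
Converged at β = 0.135.
Compositions from xᵢ = zᵢ/(1+β(Kᵢ−1)), yᵢ = Kᵢxᵢ:
  chloroform: x = 0.096, y = 0.301
  MEK: x = 0.209, y = 0.417
  toluene: x = 0.125, y = 0.076
  n-octane: x = 0.570, y = 0.205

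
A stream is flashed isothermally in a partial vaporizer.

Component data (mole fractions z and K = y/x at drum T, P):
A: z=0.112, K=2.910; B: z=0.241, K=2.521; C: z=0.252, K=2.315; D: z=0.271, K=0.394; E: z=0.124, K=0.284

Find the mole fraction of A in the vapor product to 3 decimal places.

Material balance + equilibrium reduce to Σ zᵢ(Kᵢ−1)/(1+β(Kᵢ−1)) = 0.
g(0) = ΣzᵢKᵢ − 1 = 0.659 and g(1) = 1 − Σzᵢ/Kᵢ = -0.367, so a root lies in (0, 1).
Newton iteration, β⁰ = 0.69:
  β = 0.690: g = -0.0128, g' = -0.871 → β = 0.675
Converged at β = 0.675.
Compositions from xᵢ = zᵢ/(1+β(Kᵢ−1)), yᵢ = Kᵢxᵢ:
  A: x = 0.049, y = 0.142
  B: x = 0.119, y = 0.300
  C: x = 0.133, y = 0.309
  D: x = 0.459, y = 0.181
  E: x = 0.240, y = 0.068

y_A = 0.142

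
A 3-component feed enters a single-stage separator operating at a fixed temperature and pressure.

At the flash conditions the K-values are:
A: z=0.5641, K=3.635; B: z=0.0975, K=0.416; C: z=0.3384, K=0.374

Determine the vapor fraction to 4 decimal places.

ψ = 0.7488

Let ψ = V/F and solve Σ zᵢ(Kᵢ−1)/(1+ψ(Kᵢ−1)) = 0.
Check two-phase: ΣzᵢKᵢ = 2.2176 > 1 and Σzᵢ/Kᵢ = 1.2944 > 1, so g(0) = 1.2176 > 0 and g(1) = -0.2944 < 0.
Newton iteration, ψ⁰ = 0.6:
  ψ = 0.6000: g = 0.14898, g' = -1.0069 → ψ = 0.7480
  ψ = 0.7480: g = 0.00086, g' = -1.0175 → ψ = 0.7488
Converged at ψ = 0.7488.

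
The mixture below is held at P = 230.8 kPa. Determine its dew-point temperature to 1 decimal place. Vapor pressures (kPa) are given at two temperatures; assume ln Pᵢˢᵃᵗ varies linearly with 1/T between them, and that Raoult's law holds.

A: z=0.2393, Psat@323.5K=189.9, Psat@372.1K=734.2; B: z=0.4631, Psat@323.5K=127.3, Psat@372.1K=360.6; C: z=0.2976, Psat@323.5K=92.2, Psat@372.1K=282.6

T = 349.2 K

Dew-point temperature: Σzᵢ·P/Pᵢˢᵃᵗ(T) = 1. Interpolate ln Pᵢˢᵃᵗ = aᵢ + bᵢ/T.
  T = 323.5 K: ΣzᵢP/Pᵢˢᵃᵗ = 1.8754
  T = 372.1 K: ΣzᵢP/Pᵢˢᵃᵗ = 0.6147
  T = 347.8 K: ΣzᵢP/Pᵢˢᵃᵗ = 1.0313
  T = 360.0 K: ΣzᵢP/Pᵢˢᵃᵗ = 0.7882
  T = 353.9 K: ΣzᵢP/Pᵢˢᵃᵗ = 0.8995
  T = 350.9 K: ΣzᵢP/Pᵢˢᵃᵗ = 0.9615
  T = 349.4 K: ΣzᵢP/Pᵢˢᵃᵗ = 0.9945
Interpolating between 347.8 K and 349.4 K gives T ≈ 349.2 K.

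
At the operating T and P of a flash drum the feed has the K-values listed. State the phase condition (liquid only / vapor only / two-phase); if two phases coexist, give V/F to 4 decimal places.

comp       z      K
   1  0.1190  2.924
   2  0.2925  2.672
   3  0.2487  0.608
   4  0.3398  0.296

ΣzᵢKᵢ = 1.3813; Σzᵢ/Kᵢ = 1.7072.
Both exceed 1, so a two-phase solution exists.
Newton iteration, ψ⁰ = 0.59:
  ψ = 0.5900: g = -0.18257, g' = -0.8612 → ψ = 0.3780
  ψ = 0.3780: g = -0.00820, g' = -0.8200 → ψ = 0.3680
Converged at ψ = 0.3680.

two-phase, V/F = 0.3680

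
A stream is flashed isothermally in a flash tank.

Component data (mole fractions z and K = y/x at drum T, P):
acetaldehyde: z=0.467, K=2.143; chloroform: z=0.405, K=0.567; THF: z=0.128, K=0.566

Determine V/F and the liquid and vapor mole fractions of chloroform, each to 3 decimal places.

Material balance + equilibrium reduce to Σ zᵢ(Kᵢ−1)/(1+V/F(Kᵢ−1)) = 0.
Check two-phase: ΣzᵢKᵢ = 1.303 > 1 and Σzᵢ/Kᵢ = 1.158 > 1, so g(0) = 0.303 > 0 and g(1) = -0.158 < 0.
Iterate (Newton) starting at V/F = 0.59:
  V/F = 0.590: g = 0.0086, g' = -0.398 → V/F = 0.612
Converged at V/F = 0.612.
Compositions from xᵢ = zᵢ/(1+V/F(Kᵢ−1)), yᵢ = Kᵢxᵢ:
  acetaldehyde: x = 0.275, y = 0.589
  chloroform: x = 0.551, y = 0.312
  THF: x = 0.174, y = 0.099

V/F = 0.612, x_chloroform = 0.551, y_chloroform = 0.312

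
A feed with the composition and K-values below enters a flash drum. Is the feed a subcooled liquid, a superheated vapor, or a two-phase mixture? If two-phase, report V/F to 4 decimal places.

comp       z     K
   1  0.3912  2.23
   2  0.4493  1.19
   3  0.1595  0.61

ΣzᵢKᵢ = 1.5043; Σzᵢ/Kᵢ = 0.8145.
Since Σzᵢ/Kᵢ < 1 the mixture is above its dew point — single vapor phase.

superheated vapor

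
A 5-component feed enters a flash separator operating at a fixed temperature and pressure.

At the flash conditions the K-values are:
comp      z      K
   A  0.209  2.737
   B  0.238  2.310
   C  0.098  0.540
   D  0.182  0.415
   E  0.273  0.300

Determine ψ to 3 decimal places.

Let ψ = V/F and solve Σ zᵢ(Kᵢ−1)/(1+ψ(Kᵢ−1)) = 0.
Check two-phase: ΣzᵢKᵢ = 1.332 > 1 and Σzᵢ/Kᵢ = 1.709 > 1, so g(0) = 0.332 > 0 and g(1) = -0.709 < 0.
Iterate (Newton) starting at ψ = 0.6:
  ψ = 0.600: g = -0.2035, g' = -0.864 → ψ = 0.365
  ψ = 0.365: g = -0.0128, g' = -0.795 → ψ = 0.348
  ψ = 0.348: g = 0.0000, g' = -0.799 → ψ = 0.349
Converged at ψ = 0.349.

ψ = 0.349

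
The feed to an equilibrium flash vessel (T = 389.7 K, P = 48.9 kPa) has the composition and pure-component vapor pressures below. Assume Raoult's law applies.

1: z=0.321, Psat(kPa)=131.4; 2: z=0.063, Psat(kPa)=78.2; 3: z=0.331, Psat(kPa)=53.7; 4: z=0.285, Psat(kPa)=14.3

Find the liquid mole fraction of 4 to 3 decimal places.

x_4 = 0.475

Raoult's law: Kᵢ = Pᵢˢᵃᵗ/P = Pᵢˢᵃᵗ/48.9.
  K_1 = 131.4/48.9 = 2.68712, K_2 = 78.2/48.9 = 1.59918, K_3 = 53.7/48.9 = 1.09816, K_4 = 14.3/48.9 = 0.29243
Newton–Raphson from β = 0.5:
  β = 0.500: g = 0.0417, g' = -0.627 → β = 0.567
  β = 0.567: g = -0.0007, g' = -0.652 → β = 0.565
Converged at β = 0.565.
Compositions from xᵢ = zᵢ/(1+β(Kᵢ−1)), yᵢ = Kᵢxᵢ:
  1: x = 0.164, y = 0.441
  2: x = 0.047, y = 0.075
  3: x = 0.314, y = 0.344
  4: x = 0.475, y = 0.139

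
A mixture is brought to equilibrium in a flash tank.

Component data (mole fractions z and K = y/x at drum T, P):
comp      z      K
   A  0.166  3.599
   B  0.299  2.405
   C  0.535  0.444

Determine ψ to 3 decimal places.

ψ = 0.531

Material balance + equilibrium reduce to Σ zᵢ(Kᵢ−1)/(1+ψ(Kᵢ−1)) = 0.
Check two-phase: ΣzᵢKᵢ = 1.554 > 1 and Σzᵢ/Kᵢ = 1.375 > 1, so g(0) = 0.554 > 0 and g(1) = -0.375 < 0.
Newton–Raphson from ψ = 0.5:
  ψ = 0.500: g = 0.0224, g' = -0.733 → ψ = 0.531
Converged at ψ = 0.531.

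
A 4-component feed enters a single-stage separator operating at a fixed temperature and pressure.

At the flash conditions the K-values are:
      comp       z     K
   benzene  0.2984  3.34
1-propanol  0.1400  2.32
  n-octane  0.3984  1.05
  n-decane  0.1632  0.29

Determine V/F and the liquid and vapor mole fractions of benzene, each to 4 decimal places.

Material balance + equilibrium reduce to Σ zᵢ(Kᵢ−1)/(1+V/F(Kᵢ−1)) = 0.
Check two-phase: ΣzᵢKᵢ = 1.7871 > 1 and Σzᵢ/Kᵢ = 1.0919 > 1, so g(0) = 0.7871 > 0 and g(1) = -0.0919 < 0.
Iterate (Newton) starting at V/F = 0.4:
  V/F = 0.4000: g = 0.33931, g' = -0.7018 → V/F = 0.8835
  V/F = 0.8835: g = 0.02118, g' = -0.8187 → V/F = 0.9093
  V/F = 0.9093: g = -0.00069, g' = -0.8734 → V/F = 0.9085
Converged at V/F = 0.9085.
Compositions from xᵢ = zᵢ/(1+V/F(Kᵢ−1)), yᵢ = Kᵢxᵢ:
  benzene: x = 0.0955, y = 0.3188
  1-propanol: x = 0.0637, y = 0.1477
  n-octane: x = 0.3811, y = 0.4001
  n-decane: x = 0.4598, y = 0.1333

V/F = 0.9085, x_benzene = 0.0955, y_benzene = 0.3188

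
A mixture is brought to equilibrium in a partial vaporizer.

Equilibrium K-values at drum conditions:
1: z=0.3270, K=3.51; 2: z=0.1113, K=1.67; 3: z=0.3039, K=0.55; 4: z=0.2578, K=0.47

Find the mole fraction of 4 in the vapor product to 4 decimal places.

Material balance + equilibrium reduce to Σ zᵢ(Kᵢ−1)/(1+β(Kᵢ−1)) = 0.
Check two-phase: ΣzᵢKᵢ = 1.6220 > 1 and Σzᵢ/Kᵢ = 1.2609 > 1, so g(0) = 0.6220 > 0 and g(1) = -0.2609 < 0.
Iterate (Newton) starting at β = 0.38:
  β = 0.3800: g = 0.14347, g' = -0.7745 → β = 0.5652
  β = 0.5652: g = 0.01494, g' = -0.6367 → β = 0.5887
  β = 0.5887: g = 0.00010, g' = -0.6282 → β = 0.5889
Converged at β = 0.5889.
Compositions from xᵢ = zᵢ/(1+β(Kᵢ−1)), yᵢ = Kᵢxᵢ:
  1: x = 0.1320, y = 0.4632
  2: x = 0.0798, y = 0.1333
  3: x = 0.4135, y = 0.2274
  4: x = 0.3748, y = 0.1761

y_4 = 0.1761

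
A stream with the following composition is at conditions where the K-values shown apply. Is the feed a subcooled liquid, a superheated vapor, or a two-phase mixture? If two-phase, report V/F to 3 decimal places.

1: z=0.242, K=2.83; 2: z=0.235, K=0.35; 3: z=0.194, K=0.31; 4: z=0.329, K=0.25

subcooled liquid

ΣzᵢKᵢ = 0.909; Σzᵢ/Kᵢ = 2.699.
Since ΣzᵢKᵢ < 1 the mixture is below its bubble point — single liquid phase.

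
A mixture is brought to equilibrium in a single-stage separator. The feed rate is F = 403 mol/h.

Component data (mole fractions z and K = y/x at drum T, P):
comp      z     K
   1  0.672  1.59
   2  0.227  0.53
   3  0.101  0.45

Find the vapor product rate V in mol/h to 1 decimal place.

Iterate (Newton) starting at ψ = 0.35:
  ψ = 0.350: g = 0.1321, g' = -0.279 → ψ = 0.823
  ψ = 0.823: g = -0.0086, g' = -0.341 → ψ = 0.798
Converged at ψ = 0.798.
Then V = ψ·F = 0.7975·403 = 321.4 mol/h and L = F − V = 81.6 mol/h.

V = 321.4 mol/h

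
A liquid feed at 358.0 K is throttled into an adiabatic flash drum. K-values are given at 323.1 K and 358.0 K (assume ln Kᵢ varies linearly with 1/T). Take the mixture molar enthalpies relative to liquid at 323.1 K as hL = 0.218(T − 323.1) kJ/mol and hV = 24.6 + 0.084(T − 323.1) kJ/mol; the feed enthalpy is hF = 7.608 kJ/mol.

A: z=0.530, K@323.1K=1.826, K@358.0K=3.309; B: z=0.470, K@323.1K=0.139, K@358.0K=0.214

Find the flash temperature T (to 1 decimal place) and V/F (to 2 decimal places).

Adiabatic flash: solve Rachford–Rice at each trial T, then check hF = ψ·hV(T) + (1−ψ)·hL(T).
  T = 323.1 K: K = (1.826, 0.139), RR gives ψ = 0.047, H_out = 1.145 kJ/mol
  T = 358.0 K: K = (3.309, 0.214), RR gives ψ = 0.471, H_out = 16.987 kJ/mol
  T = 340.6 K: K = (2.498, 0.174), RR gives ψ = 0.328, H_out = 11.121 kJ/mol
  T = 331.9 K: K = (2.146, 0.156), RR gives ψ = 0.218, H_out = 7.030 kJ/mol
  T = 336.2 K: K = (2.316, 0.165), RR gives ψ = 0.278, H_out = 9.199 kJ/mol
  T = 334.0 K: K = (2.228, 0.161), RR gives ψ = 0.249, H_out = 8.131 kJ/mol
Linear interpolation between T = 331.9 (H_out = 7.030) and T = 334.0 (H_out = 8.131) on hF = 7.608 gives T ≈ 333.0 K, at which ψ = 0.23.

T = 333.0 K, V/F = 0.23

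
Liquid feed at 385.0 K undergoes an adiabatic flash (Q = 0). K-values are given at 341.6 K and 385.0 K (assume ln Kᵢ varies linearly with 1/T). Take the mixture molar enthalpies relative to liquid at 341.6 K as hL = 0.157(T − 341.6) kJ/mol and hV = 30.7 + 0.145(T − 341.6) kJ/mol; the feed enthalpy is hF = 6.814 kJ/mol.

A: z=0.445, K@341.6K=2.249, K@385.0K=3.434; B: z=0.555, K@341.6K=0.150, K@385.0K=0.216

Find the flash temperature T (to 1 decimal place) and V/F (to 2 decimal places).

T = 352.3 K, V/F = 0.17

Adiabatic flash: solve Rachford–Rice at each trial T, then check hF = ψ·hV(T) + (1−ψ)·hL(T).
  T = 341.6 K: K = (2.249, 0.150), RR gives ψ = 0.079, H_out = 2.431 kJ/mol
  T = 385.0 K: K = (3.434, 0.216), RR gives ψ = 0.340, H_out = 17.062 kJ/mol
  T = 363.3 K: K = (2.814, 0.182), RR gives ψ = 0.238, H_out = 10.655 kJ/mol
  T = 352.5 K: K = (2.526, 0.166), RR gives ψ = 0.170, H_out = 6.899 kJ/mol
  T = 347.1 K: K = (2.387, 0.158), RR gives ψ = 0.128, H_out = 4.792 kJ/mol
  T = 349.8 K: K = (2.456, 0.162), RR gives ψ = 0.150, H_out = 5.869 kJ/mol
  T = 351.1 K: K = (2.489, 0.164), RR gives ψ = 0.160, H_out = 6.370 kJ/mol
Linear interpolation between T = 351.1 (H_out = 6.370) and T = 352.5 (H_out = 6.899) on hF = 6.814 gives T ≈ 352.3 K, at which ψ = 0.17.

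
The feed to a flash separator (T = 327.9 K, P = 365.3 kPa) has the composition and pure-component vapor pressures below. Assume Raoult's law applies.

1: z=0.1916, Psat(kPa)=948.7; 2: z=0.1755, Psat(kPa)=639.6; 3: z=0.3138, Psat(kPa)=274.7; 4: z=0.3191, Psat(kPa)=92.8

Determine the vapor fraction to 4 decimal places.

ψ = 0.1758

Raoult's law: Kᵢ = Pᵢˢᵃᵗ/P = Pᵢˢᵃᵗ/365.3.
  K_1 = 948.7/365.3 = 2.597044, K_2 = 639.6/365.3 = 1.750890, K_3 = 274.7/365.3 = 0.751985, K_4 = 92.8/365.3 = 0.254038
Let ψ = V/F and solve Σ zᵢ(Kᵢ−1)/(1+ψ(Kᵢ−1)) = 0.
g(0) = ΣzᵢKᵢ − 1 = 0.1219 and g(1) = 1 − Σzᵢ/Kᵢ = -0.8474, so a root lies in (0, 1).
Newton iteration, ψ⁰ = 0.5:
  ψ = 0.5000: g = -0.20253, g' = -0.6802 → ψ = 0.2022
  ψ = 0.2022: g = -0.01657, g' = -0.6214 → ψ = 0.1756
  ψ = 0.1756: g = 0.00013, g' = -0.6315 → ψ = 0.1758
Converged at ψ = 0.1758.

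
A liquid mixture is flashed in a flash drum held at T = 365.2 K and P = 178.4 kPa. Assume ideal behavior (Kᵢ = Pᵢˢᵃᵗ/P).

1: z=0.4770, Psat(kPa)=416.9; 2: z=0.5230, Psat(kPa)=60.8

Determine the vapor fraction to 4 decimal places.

ψ = 0.3324

Raoult's law: Kᵢ = Pᵢˢᵃᵗ/P = Pᵢˢᵃᵗ/178.4.
  K_1 = 416.9/178.4 = 2.336883, K_2 = 60.8/178.4 = 0.340807
Rachford–Rice: g(ψ) = Σ zᵢ(Kᵢ−1)/(1+ψ(Kᵢ−1)) = 0.
Check two-phase: ΣzᵢKᵢ = 1.2929 > 1 and Σzᵢ/Kᵢ = 1.7387 > 1, so g(0) = 0.2929 > 0 and g(1) = -0.7387 < 0.
Newton iteration, ψ⁰ = 0.32:
  ψ = 0.3200: g = 0.00970, g' = -0.7832 → ψ = 0.3324
Converged at ψ = 0.3324.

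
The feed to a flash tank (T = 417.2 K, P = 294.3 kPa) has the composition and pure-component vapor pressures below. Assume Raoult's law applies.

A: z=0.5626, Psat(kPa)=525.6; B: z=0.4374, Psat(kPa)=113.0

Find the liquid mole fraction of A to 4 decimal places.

Raoult's law: Kᵢ = Pᵢˢᵃᵗ/P = Pᵢˢᵃᵗ/294.3.
  K_A = 525.6/294.3 = 1.785933, K_B = 113.0/294.3 = 0.383962
Rachford–Rice: g(V/F) = Σ zᵢ(Kᵢ−1)/(1+V/F(Kᵢ−1)) = 0.
Feasibility: ΣzᵢKᵢ = 1.1727, Σzᵢ/Kᵢ = 1.4542 — both > 1, two phases present.
Binary case is linear: z₁(K₁−1)(1+V/F(K₂−1)) + z₂(K₂−1)(1+V/F(K₁−1)) = 0
⇒ V/F = [z₁(K₁−1)+z₂(K₂−1)] / [−(K₁−1)(K₂−1)] = 0.17271/0.48416 = 0.3567
Compositions from xᵢ = zᵢ/(1+V/F(Kᵢ−1)), yᵢ = Kᵢxᵢ:
  A: x = 0.4394, y = 0.7848
  B: x = 0.5606, y = 0.2152

x_A = 0.4394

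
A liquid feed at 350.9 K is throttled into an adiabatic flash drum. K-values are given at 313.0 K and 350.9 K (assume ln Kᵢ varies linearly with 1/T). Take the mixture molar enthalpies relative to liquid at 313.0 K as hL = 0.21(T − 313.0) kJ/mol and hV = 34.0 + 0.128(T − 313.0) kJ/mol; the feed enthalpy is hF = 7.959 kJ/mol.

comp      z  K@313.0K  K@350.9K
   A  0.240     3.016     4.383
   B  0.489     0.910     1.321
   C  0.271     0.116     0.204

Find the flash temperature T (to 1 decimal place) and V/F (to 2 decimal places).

Adiabatic flash: solve Rachford–Rice at each trial T, then check hF = ψ·hV(T) + (1−ψ)·hL(T).
  T = 313.0 K: K = (3.016, 0.910, 0.116), RR gives ψ = 0.211, H_out = 7.178 kJ/mol
  T = 350.9 K: K = (4.383, 1.321, 0.204), RR gives ψ = 0.586, H_out = 26.063 kJ/mol
  T = 331.9 K: K = (3.673, 1.108, 0.156), RR gives ψ = 0.418, H_out = 17.536 kJ/mol
  T = 322.4 K: K = (3.336, 1.006, 0.135), RR gives ψ = 0.320, H_out = 12.601 kJ/mol
  T = 317.7 K: K = (3.174, 0.958, 0.125), RR gives ψ = 0.267, H_out = 9.961 kJ/mol
  T = 315.4 K: K = (3.096, 0.934, 0.121), RR gives ψ = 0.240, H_out = 8.618 kJ/mol
Linear interpolation between T = 313.0 (H_out = 7.178) and T = 315.4 (H_out = 8.618) on hF = 7.959 gives T ≈ 314.3 K, at which ψ = 0.23.

T = 314.3 K, V/F = 0.23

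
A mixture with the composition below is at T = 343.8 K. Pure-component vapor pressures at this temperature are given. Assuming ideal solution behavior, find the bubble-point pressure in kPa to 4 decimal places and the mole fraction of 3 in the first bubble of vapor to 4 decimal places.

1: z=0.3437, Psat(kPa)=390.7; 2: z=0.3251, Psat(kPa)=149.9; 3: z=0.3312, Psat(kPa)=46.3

At the bubble point ψ → 0, so ΣzᵢKᵢ = 1 with Kᵢ = Pᵢˢᵃᵗ/P ⇒ P = ΣzᵢPᵢˢᵃᵗ.
P = 0.3437·390.7 + 0.3251·149.9 + 0.3312·46.3 = 198.3506 kPa
yᵢ = zᵢPᵢˢᵃᵗ/P ⇒ y_3 = 0.3312·46.3/198.3506 = 0.0773

Pbub = 198.3506 kPa, y_3 = 0.0773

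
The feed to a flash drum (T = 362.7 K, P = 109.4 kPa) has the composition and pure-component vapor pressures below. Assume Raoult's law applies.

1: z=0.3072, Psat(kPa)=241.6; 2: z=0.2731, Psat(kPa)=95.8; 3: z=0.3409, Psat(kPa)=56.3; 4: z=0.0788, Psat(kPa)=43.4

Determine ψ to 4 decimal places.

ψ = 0.2640

Raoult's law: Kᵢ = Pᵢˢᵃᵗ/P = Pᵢˢᵃᵗ/109.4.
  K_1 = 241.6/109.4 = 2.208410, K_2 = 95.8/109.4 = 0.875686, K_3 = 56.3/109.4 = 0.514625, K_4 = 43.4/109.4 = 0.396709
Rachford–Rice: g(ψ) = Σ zᵢ(Kᵢ−1)/(1+ψ(Kᵢ−1)) = 0.
Feasibility: ΣzᵢKᵢ = 1.1243, Σzᵢ/Kᵢ = 1.3120 — both > 1, two phases present.
Newton–Raphson from ψ = 0.5:
  ψ = 0.5000: g = -0.09136, g' = -0.3780 → ψ = 0.2583
  ψ = 0.2583: g = 0.00235, g' = -0.4103 → ψ = 0.2640
Converged at ψ = 0.2640.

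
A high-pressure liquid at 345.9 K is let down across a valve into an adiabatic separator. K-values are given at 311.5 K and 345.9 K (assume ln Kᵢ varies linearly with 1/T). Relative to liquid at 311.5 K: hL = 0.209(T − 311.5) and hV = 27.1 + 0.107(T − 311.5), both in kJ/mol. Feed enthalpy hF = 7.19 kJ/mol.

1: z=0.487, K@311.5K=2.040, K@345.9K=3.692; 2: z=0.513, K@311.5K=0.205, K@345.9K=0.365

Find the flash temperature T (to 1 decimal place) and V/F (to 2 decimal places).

T = 317.2 K, V/F = 0.23

Adiabatic flash: solve Rachford–Rice at each trial T, then check hF = ψ·hV(T) + (1−ψ)·hL(T).
  T = 311.5 K: K = (2.040, 0.205), RR gives ψ = 0.119, H_out = 3.233 kJ/mol
  T = 345.9 K: K = (3.692, 0.365), RR gives ψ = 0.576, H_out = 20.787 kJ/mol
  T = 328.7 K: K = (2.787, 0.278), RR gives ψ = 0.387, H_out = 13.409 kJ/mol
  T = 320.1 K: K = (2.395, 0.240), RR gives ψ = 0.273, H_out = 8.945 kJ/mol
  T = 315.8 K: K = (2.213, 0.222), RR gives ψ = 0.203, H_out = 6.305 kJ/mol
  T = 318.0 K: K = (2.305, 0.231), RR gives ψ = 0.240, H_out = 7.700 kJ/mol
Linear interpolation between T = 315.8 (H_out = 6.305) and T = 318.0 (H_out = 7.700) on hF = 7.19 gives T ≈ 317.2 K, at which ψ = 0.23.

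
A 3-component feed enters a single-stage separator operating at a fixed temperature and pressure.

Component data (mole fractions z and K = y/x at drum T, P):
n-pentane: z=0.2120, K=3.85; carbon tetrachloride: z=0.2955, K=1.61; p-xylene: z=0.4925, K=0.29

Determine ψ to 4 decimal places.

ψ = 0.3350

Newton iteration, ψ⁰ = 0.59:
  ψ = 0.5900: g = -0.24387, g' = -1.0342 → ψ = 0.3542
  ψ = 0.3542: g = -0.01823, g' = -0.9439 → ψ = 0.3349
  ψ = 0.3349: g = 0.00009, g' = -0.9539 → ψ = 0.3350
Converged at ψ = 0.3350.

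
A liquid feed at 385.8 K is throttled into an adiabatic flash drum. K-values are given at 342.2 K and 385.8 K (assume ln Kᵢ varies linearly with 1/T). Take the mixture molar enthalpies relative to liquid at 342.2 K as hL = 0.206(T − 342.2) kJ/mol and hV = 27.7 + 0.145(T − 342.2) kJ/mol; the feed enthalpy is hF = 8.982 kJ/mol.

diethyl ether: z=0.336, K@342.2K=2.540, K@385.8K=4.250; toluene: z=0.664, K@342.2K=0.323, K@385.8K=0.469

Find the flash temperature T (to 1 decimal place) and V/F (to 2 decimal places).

Adiabatic flash: solve Rachford–Rice at each trial T, then check hF = ψ·hV(T) + (1−ψ)·hL(T).
  T = 342.2 K: K = (2.540, 0.323), RR gives ψ = 0.065, H_out = 1.804 kJ/mol
  T = 385.8 K: K = (4.250, 0.469), RR gives ψ = 0.428, H_out = 19.710 kJ/mol
  T = 364.0 K: K = (3.337, 0.394), RR gives ψ = 0.270, H_out = 11.608 kJ/mol
  T = 353.1 K: K = (2.923, 0.358), RR gives ψ = 0.178, H_out = 7.054 kJ/mol
  T = 358.6 K: K = (3.128, 0.376), RR gives ψ = 0.226, H_out = 9.416 kJ/mol
  T = 355.9 K: K = (3.027, 0.367), RR gives ψ = 0.203, H_out = 8.275 kJ/mol
  T = 357.2 K: K = (3.075, 0.371), RR gives ψ = 0.214, H_out = 8.829 kJ/mol
Linear interpolation between T = 357.2 (H_out = 8.829) and T = 358.6 (H_out = 9.416) on hF = 8.982 gives T ≈ 357.6 K, at which ψ = 0.22.

T = 357.6 K, V/F = 0.22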